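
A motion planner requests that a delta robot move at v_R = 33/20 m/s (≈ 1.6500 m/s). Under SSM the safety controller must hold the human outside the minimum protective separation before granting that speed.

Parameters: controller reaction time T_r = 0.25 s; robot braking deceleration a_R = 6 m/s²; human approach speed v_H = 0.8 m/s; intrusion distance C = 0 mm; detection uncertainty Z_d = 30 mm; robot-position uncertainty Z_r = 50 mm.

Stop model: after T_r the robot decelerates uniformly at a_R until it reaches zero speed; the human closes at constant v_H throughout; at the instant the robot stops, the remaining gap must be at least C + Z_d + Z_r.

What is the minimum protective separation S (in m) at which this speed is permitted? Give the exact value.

S_min = 1823/1600 m = 1.1394 m

T_s = v_R/a_R = (33/20)/6 = 0.2750 s
reaction-phase robot travel = 1.6500·0.2500 = 0.4125 m
robot covers 1.6500·0.2750 − ½·6.0000·0.2750² = 0.2269 m while stopping
human over T_r+T_s: 0.8000·(0.2500+0.2750) = 0.4200 m
margins: 0.0000+0.0300+0.0500 = 0.0800 m
S_min ≈ 0.4125+0.2269+0.4200+0.0800  ⇒  S_min = 1823/1600 m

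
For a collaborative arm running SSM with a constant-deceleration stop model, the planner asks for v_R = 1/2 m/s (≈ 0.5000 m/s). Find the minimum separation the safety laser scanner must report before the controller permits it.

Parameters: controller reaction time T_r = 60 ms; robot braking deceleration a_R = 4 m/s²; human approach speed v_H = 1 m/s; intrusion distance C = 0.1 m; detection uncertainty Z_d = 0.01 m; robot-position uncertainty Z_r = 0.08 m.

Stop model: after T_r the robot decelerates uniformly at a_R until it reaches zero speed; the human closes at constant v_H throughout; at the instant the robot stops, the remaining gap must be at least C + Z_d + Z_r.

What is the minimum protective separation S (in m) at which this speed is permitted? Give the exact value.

S_min = 349/800 m = 0.4363 m

braking lasts T_s = (1/2)/4 = 0.1250 s
reaction-phase robot travel = 0.5000·0.0600 = 0.0300 m
braking distance = 0.5000²/(2·4.0000) = 0.0312 m
human over T_r+T_s: 1.0000·(0.0600+0.1250) = 0.1850 m
residual clearance needed = 0.1000+0.0100+0.0800 = 0.1900 m
S_min ≈ 0.0300+0.0312+0.1850+0.1900  ⇒  S_min = 349/800 m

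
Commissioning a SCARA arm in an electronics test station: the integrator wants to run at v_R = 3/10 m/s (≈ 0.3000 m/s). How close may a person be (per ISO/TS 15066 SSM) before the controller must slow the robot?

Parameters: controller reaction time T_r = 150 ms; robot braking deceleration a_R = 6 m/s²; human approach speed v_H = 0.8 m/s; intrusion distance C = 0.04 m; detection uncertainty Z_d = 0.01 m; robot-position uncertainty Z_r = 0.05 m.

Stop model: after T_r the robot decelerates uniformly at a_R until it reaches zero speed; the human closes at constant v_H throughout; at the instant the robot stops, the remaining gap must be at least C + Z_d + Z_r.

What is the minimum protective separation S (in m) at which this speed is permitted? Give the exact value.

S_min = 5/16 m = 0.3125 m

stop time T_s = (3/10)/6 = 0.0500 s
reaction-phase robot travel = 0.3000·0.1500 = 0.0450 m
braking distance = 0.3000²/(2·6.0000) = 0.0075 m
person approaches 0.8000·(0.1500+0.0500) = 0.1600 m
C+Z_d+Z_r = 0.0400+0.0100+0.0500 = 0.1000 m
S_min ≈ 0.0450+0.0075+0.1600+0.1000  ⇒  S_min = 5/16 m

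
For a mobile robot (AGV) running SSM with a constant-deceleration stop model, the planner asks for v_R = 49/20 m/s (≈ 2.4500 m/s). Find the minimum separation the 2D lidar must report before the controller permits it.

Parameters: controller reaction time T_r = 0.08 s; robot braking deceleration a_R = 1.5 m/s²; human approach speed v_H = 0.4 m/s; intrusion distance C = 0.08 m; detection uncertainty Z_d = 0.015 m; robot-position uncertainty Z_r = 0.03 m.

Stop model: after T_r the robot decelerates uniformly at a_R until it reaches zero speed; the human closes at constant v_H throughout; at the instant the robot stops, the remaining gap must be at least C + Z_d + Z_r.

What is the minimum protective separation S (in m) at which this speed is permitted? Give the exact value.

T_s = v_R/a_R = (49/20)/(3/2) = 1.6333 s
robot covers v_R·T_r = 2.4500·0.0800 = 0.1960 m before braking
braking distance = 2.4500²/(2·1.5000) = 2.0008 m
person approaches 0.4000·(0.0800+1.6333) = 0.6853 m
residual clearance needed = 0.0800+0.0150+0.0300 = 0.1250 m
S_min ≈ 0.1960+2.0008+0.6853+0.1250  ⇒  S_min = 18043/6000 m

S_min = 18043/6000 m = 3.0072 m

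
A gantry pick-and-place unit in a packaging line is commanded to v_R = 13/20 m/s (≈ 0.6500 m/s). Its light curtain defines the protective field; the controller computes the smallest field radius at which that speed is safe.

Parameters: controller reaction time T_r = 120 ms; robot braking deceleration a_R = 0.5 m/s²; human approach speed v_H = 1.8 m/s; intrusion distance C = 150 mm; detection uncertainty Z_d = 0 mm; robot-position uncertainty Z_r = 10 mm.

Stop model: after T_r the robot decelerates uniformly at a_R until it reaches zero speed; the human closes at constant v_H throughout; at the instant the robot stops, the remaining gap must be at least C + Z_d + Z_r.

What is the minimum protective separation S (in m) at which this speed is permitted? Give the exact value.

S_min = 6433/2000 m = 3.2165 m

T_s = v_R/a_R = (13/20)/(1/2) = 1.3000 s
robot in T_r: 0.6500·0.1200 = 0.0780 m
robot covers 0.6500·1.3000 − ½·0.5000·1.3000² = 0.4225 m while stopping
human over T_r+T_s: 1.8000·(0.1200+1.3000) = 2.5560 m
residual clearance needed = 0.1500+0.0000+0.0100 = 0.1600 m
S_min ≈ 0.0780+0.4225+2.5560+0.1600  ⇒  S_min = 6433/2000 m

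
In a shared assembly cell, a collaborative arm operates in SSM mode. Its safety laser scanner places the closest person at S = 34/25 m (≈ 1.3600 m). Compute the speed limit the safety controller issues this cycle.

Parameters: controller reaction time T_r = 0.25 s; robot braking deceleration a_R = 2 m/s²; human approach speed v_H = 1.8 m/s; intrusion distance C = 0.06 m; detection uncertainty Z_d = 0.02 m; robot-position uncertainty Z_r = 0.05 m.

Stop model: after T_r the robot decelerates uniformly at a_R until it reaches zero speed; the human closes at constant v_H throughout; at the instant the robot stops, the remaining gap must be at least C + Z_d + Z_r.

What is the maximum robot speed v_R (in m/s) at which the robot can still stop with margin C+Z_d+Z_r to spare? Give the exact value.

v_R_max = 3/5 m/s = 0.6000 m/s

quadratic (1/4)·v² + (23/20)·v + (-39/50) = 0
  disc = (23/20)² − 4·(1/4)·(-39/50) = 841/400 ; √disc = 29/20
  v_R = (−(23/20) + 29/20) / (2·(1/4)) = 3/5 m/s
check:
T_s = v_R/a_R = (3/5)/2 = 0.3000 s
reaction-phase robot travel = 0.6000·0.2500 = 0.1500 m
braking distance = 0.6000²/(2·2.0000) = 0.0900 m
person approaches 1.8000·(0.2500+0.3000) = 0.9900 m
C+Z_d+Z_r = 0.0600+0.0200+0.0500 = 0.1300 m
sum ≈ 0.1500+0.0900+0.9900+0.1300 ≈ 1.3600 m = S ✓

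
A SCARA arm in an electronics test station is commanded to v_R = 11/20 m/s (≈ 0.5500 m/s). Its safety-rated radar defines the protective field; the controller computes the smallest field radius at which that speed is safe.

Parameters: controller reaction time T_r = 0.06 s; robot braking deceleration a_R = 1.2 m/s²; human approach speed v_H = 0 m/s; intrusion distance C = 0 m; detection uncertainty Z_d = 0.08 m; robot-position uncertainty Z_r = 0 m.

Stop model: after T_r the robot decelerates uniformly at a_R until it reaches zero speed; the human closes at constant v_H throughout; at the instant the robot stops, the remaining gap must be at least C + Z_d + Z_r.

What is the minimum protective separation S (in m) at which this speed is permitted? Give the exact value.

braking lasts T_s = (11/20)/(6/5) = 0.4583 s
robot covers v_R·T_r = 0.5500·0.0600 = 0.0330 m before braking
braking distance = 0.5500²/(2·1.2000) = 0.1260 m
human closes 0.0000·0.5183 = 0.0000 m
C+Z_d+Z_r = 0.0000+0.0800+0.0000 = 0.0800 m
S_min ≈ 0.0330+0.1260+0.0000+0.0800  ⇒  S_min = 5737/24000 m

S_min = 5737/24000 m = 0.2390 m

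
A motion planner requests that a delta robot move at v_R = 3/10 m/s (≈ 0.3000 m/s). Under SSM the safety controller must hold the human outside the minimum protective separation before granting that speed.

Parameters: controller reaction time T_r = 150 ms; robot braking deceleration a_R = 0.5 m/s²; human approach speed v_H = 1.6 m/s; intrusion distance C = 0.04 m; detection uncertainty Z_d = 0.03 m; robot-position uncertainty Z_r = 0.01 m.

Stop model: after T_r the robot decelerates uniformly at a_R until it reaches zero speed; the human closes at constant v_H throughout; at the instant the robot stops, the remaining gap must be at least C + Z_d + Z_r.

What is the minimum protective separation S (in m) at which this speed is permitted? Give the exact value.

T_s = v_R/a_R = (3/10)/(1/2) = 0.6000 s
robot in T_r: 0.3000·0.1500 = 0.0450 m
robot covers 0.3000·0.6000 − ½·0.5000·0.6000² = 0.0900 m while stopping
human closes 1.6000·0.7500 = 1.2000 m
residual clearance needed = 0.0400+0.0300+0.0100 = 0.0800 m
S_min ≈ 0.0450+0.0900+1.2000+0.0800  ⇒  S_min = 283/200 m

S_min = 283/200 m = 1.4150 m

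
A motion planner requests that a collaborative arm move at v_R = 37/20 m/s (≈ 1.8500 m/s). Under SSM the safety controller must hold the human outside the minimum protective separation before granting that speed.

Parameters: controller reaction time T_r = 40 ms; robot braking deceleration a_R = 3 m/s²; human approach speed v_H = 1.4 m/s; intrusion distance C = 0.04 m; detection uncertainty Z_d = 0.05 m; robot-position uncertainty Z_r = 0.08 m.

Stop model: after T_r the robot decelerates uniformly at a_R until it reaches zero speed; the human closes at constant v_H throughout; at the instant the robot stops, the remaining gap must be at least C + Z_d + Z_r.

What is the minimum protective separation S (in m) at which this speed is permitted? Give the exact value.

S_min = 1387/800 m = 1.7337 m

braking lasts T_s = (37/20)/3 = 0.6167 s
reaction-phase robot travel = 1.8500·0.0400 = 0.0740 m
braking distance = 1.8500²/(2·3.0000) = 0.5704 m
human closes 1.4000·0.6567 = 0.9193 m
residual clearance needed = 0.0400+0.0500+0.0800 = 0.1700 m
S_min ≈ 0.0740+0.5704+0.9193+0.1700  ⇒  S_min = 1387/800 m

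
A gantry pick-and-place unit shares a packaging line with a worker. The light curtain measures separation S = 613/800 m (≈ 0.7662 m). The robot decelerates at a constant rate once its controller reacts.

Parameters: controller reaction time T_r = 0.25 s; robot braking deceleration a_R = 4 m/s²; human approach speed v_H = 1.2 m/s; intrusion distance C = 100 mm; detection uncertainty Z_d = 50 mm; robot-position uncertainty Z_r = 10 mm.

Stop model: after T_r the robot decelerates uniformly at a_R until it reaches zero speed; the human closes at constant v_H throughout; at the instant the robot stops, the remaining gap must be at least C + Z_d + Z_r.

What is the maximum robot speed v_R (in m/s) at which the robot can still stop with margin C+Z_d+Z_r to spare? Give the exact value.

at the boundary: (1/8)·v² + (11/20)·v + (-49/160) = 0
  disc = (11/20)² − 4·(1/8)·(-49/160) = 729/1600 ; √disc = 27/40
  v_R = (−(11/20) + 27/40) / (2·(1/8)) = 1/2 m/s
check:
stop time T_s = (1/2)/4 = 0.1250 s
robot covers v_R·T_r = 0.5000·0.2500 = 0.1250 m before braking
robot under decel: 0.5000²/(2·4.0000) = 0.0312 m
person approaches 1.2000·(0.2500+0.1250) = 0.4500 m
C+Z_d+Z_r = 0.1000+0.0500+0.0100 = 0.1600 m
sum ≈ 0.1250+0.0312+0.4500+0.1600 ≈ 0.7662 m = S ✓

v_R_max = 1/2 m/s = 0.5000 m/s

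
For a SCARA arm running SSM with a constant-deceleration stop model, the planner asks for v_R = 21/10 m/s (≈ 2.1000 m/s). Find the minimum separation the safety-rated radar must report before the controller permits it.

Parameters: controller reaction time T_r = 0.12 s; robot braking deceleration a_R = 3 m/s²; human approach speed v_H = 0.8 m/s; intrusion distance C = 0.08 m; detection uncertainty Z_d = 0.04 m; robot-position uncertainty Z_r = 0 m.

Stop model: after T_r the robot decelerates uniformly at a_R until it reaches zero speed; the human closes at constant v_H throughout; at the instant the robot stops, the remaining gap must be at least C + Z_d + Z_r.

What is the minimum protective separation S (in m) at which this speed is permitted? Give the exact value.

T_s = v_R/a_R = (21/10)/3 = 0.7000 s
robot in T_r: 2.1000·0.1200 = 0.2520 m
braking distance = 2.1000²/(2·3.0000) = 0.7350 m
person approaches 0.8000·(0.1200+0.7000) = 0.6560 m
residual clearance needed = 0.0800+0.0400+0.0000 = 0.1200 m
S_min ≈ 0.2520+0.7350+0.6560+0.1200  ⇒  S_min = 1763/1000 m

S_min = 1763/1000 m = 1.7630 m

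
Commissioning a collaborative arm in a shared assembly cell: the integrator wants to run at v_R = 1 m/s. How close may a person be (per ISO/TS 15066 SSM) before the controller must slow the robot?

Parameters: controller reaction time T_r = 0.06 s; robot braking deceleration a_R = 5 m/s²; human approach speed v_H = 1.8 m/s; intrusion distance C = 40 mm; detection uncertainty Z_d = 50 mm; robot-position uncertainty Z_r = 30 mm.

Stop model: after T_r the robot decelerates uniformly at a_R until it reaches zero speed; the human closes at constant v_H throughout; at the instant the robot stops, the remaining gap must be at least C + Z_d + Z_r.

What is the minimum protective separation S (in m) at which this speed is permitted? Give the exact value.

braking lasts T_s = 1/5 = 0.2000 s
reaction-phase robot travel = 1.0000·0.0600 = 0.0600 m
braking distance = 1.0000²/(2·5.0000) = 0.1000 m
human over T_r+T_s: 1.8000·(0.0600+0.2000) = 0.4680 m
residual clearance needed = 0.0400+0.0500+0.0300 = 0.1200 m
S_min ≈ 0.0600+0.1000+0.4680+0.1200  ⇒  S_min = 187/250 m

S_min = 187/250 m = 0.7480 m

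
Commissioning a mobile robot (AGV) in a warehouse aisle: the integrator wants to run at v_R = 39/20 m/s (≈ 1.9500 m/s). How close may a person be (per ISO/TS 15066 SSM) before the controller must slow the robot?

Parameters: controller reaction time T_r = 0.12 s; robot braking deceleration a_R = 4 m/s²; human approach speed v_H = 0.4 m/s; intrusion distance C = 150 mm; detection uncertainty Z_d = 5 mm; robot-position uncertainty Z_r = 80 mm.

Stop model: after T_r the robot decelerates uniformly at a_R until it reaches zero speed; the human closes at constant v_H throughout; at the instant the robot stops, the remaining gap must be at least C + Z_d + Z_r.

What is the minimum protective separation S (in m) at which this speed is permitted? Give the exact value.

stop time T_s = (39/20)/4 = 0.4875 s
robot covers v_R·T_r = 1.9500·0.1200 = 0.2340 m before braking
braking distance = 1.9500²/(2·4.0000) = 0.4753 m
human over T_r+T_s: 0.4000·(0.1200+0.4875) = 0.2430 m
residual clearance needed = 0.1500+0.0050+0.0800 = 0.2350 m
S_min ≈ 0.2340+0.4753+0.2430+0.2350  ⇒  S_min = 18997/16000 m

S_min = 18997/16000 m = 1.1873 m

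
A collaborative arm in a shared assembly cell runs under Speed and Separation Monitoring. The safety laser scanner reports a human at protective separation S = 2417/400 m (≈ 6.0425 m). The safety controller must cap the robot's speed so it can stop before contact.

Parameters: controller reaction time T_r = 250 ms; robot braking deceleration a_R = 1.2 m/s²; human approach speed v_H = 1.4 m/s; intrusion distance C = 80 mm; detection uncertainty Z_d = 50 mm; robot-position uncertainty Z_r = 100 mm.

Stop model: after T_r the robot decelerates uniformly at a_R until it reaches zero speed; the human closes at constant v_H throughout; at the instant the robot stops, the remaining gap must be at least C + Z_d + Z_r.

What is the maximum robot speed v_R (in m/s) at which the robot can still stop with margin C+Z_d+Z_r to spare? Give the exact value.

at the boundary: (5/12)·v² + (17/12)·v + (-437/80) = 0
  disc = (17/12)² − 4·(5/12)·(-437/80) = 100/9 ; √disc = 10/3
  v_R = (−(17/12) + 10/3) / (2·(5/12)) = 23/10 m/s
check:
T_s = v_R/a_R = (23/10)/(6/5) = 1.9167 s
robot covers v_R·T_r = 2.3000·0.2500 = 0.5750 m before braking
braking distance = 2.3000²/(2·1.2000) = 2.2042 m
human over T_r+T_s: 1.4000·(0.2500+1.9167) = 3.0333 m
C+Z_d+Z_r = 0.0800+0.0500+0.1000 = 0.2300 m
sum ≈ 0.5750+2.2042+3.0333+0.2300 ≈ 6.0425 m = S ✓

v_R_max = 23/10 m/s = 2.3000 m/s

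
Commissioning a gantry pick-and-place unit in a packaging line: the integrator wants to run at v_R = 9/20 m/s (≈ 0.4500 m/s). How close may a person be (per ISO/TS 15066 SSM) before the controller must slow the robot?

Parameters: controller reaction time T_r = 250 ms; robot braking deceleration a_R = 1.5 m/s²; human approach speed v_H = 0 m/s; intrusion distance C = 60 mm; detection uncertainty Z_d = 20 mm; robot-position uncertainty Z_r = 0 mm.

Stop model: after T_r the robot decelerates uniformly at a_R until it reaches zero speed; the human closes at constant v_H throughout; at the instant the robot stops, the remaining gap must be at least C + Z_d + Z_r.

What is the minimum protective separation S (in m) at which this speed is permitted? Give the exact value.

S_min = 13/50 m = 0.2600 m

stop time T_s = (9/20)/(3/2) = 0.3000 s
reaction-phase robot travel = 0.4500·0.2500 = 0.1125 m
robot covers 0.4500·0.3000 − ½·1.5000·0.3000² = 0.0675 m while stopping
person approaches 0.0000·(0.2500+0.3000) = 0.0000 m
C+Z_d+Z_r = 0.0600+0.0200+0.0000 = 0.0800 m
S_min ≈ 0.1125+0.0675+0.0000+0.0800  ⇒  S_min = 13/50 m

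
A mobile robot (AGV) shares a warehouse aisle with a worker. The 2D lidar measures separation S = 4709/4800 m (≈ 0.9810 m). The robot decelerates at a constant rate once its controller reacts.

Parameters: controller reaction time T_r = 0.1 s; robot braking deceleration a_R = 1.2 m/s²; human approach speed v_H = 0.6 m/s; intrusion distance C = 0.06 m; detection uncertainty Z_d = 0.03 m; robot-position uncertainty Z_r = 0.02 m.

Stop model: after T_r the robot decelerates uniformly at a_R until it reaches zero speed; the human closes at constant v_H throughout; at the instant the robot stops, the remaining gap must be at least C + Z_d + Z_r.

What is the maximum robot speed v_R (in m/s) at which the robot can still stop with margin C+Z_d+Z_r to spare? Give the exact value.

v_R_max = 17/20 m/s = 0.8500 m/s

collect terms ⇒ (5/12)·v_R² + (3/5)·v_R + (-3893/4800) = 0
  disc = (3/5)² − 4·(5/12)·(-3893/4800) = 24649/14400 ; √disc = 157/120
  v_R = (−(3/5) + 157/120) / (2·(5/12)) = 17/20 m/s
check:
stop time T_s = (17/20)/(6/5) = 0.7083 s
robot in T_r: 0.8500·0.1000 = 0.0850 m
robot under decel: 0.8500²/(2·1.2000) = 0.3010 m
person approaches 0.6000·(0.1000+0.7083) = 0.4850 m
residual clearance needed = 0.0600+0.0300+0.0200 = 0.1100 m
sum ≈ 0.0850+0.3010+0.4850+0.1100 ≈ 0.9810 m = S ✓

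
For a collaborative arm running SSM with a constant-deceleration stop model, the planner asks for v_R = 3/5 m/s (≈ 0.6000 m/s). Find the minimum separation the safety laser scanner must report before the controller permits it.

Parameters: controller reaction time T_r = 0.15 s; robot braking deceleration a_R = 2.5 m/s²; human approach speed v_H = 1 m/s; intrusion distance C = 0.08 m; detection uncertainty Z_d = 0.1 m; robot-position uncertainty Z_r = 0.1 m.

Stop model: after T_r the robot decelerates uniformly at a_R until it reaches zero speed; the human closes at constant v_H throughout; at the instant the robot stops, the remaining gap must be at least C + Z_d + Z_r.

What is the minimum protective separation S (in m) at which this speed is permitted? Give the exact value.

S_min = 104/125 m = 0.8320 m

stop time T_s = (3/5)/(5/2) = 0.2400 s
reaction-phase robot travel = 0.6000·0.1500 = 0.0900 m
braking distance = 0.6000²/(2·2.5000) = 0.0720 m
person approaches 1.0000·(0.1500+0.2400) = 0.3900 m
margins: 0.0800+0.1000+0.1000 = 0.2800 m
S_min ≈ 0.0900+0.0720+0.3900+0.2800  ⇒  S_min = 104/125 m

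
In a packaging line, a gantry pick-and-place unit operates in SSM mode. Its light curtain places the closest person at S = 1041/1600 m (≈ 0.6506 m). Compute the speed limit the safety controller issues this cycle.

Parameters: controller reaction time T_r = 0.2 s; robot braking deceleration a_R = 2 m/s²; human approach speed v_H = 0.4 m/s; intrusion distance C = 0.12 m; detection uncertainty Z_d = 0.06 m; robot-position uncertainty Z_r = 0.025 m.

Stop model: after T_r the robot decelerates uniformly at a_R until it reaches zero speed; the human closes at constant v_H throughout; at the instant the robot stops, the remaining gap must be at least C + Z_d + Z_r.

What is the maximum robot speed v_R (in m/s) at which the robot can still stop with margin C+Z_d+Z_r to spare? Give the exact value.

v_R_max = 13/20 m/s = 0.6500 m/s

collect terms ⇒ (1/4)·v_R² + (2/5)·v_R + (-117/320) = 0
  disc = (2/5)² − 4·(1/4)·(-117/320) = 841/1600 ; √disc = 29/40
  v_R = (−(2/5) + 29/40) / (2·(1/4)) = 13/20 m/s
check:
stop time T_s = (13/20)/2 = 0.3250 s
robot covers v_R·T_r = 0.6500·0.2000 = 0.1300 m before braking
braking distance = 0.6500²/(2·2.0000) = 0.1056 m
human closes 0.4000·0.5250 = 0.2100 m
residual clearance needed = 0.1200+0.0600+0.0250 = 0.2050 m
sum ≈ 0.1300+0.1056+0.2100+0.2050 ≈ 0.6506 m = S ✓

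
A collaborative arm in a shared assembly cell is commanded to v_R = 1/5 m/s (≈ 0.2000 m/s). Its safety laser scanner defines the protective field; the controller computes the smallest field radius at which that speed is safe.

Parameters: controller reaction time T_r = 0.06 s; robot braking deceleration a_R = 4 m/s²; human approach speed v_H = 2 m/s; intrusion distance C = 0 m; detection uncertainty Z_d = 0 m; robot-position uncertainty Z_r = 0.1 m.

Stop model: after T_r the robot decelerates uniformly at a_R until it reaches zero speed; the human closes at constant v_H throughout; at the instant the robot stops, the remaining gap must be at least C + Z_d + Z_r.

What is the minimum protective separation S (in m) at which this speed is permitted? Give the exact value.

S_min = 337/1000 m = 0.3370 m

T_s = v_R/a_R = (1/5)/4 = 0.0500 s
reaction-phase robot travel = 0.2000·0.0600 = 0.0120 m
robot covers 0.2000·0.0500 − ½·4.0000·0.0500² = 0.0050 m while stopping
human over T_r+T_s: 2.0000·(0.0600+0.0500) = 0.2200 m
C+Z_d+Z_r = 0.0000+0.0000+0.1000 = 0.1000 m
S_min ≈ 0.0120+0.0050+0.2200+0.1000  ⇒  S_min = 337/1000 m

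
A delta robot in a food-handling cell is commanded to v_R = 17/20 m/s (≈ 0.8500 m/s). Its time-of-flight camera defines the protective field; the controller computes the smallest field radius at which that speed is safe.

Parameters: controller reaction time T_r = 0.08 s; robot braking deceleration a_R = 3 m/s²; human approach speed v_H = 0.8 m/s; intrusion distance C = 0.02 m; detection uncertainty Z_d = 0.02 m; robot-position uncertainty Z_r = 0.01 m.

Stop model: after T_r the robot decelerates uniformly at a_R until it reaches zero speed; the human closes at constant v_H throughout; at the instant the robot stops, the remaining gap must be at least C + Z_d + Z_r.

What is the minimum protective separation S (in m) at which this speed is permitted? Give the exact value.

S_min = 6349/12000 m = 0.5291 m

braking lasts T_s = (17/20)/3 = 0.2833 s
reaction-phase robot travel = 0.8500·0.0800 = 0.0680 m
robot covers 0.8500·0.2833 − ½·3.0000·0.2833² = 0.1204 m while stopping
human over T_r+T_s: 0.8000·(0.0800+0.2833) = 0.2907 m
C+Z_d+Z_r = 0.0200+0.0200+0.0100 = 0.0500 m
S_min ≈ 0.0680+0.1204+0.2907+0.0500  ⇒  S_min = 6349/12000 m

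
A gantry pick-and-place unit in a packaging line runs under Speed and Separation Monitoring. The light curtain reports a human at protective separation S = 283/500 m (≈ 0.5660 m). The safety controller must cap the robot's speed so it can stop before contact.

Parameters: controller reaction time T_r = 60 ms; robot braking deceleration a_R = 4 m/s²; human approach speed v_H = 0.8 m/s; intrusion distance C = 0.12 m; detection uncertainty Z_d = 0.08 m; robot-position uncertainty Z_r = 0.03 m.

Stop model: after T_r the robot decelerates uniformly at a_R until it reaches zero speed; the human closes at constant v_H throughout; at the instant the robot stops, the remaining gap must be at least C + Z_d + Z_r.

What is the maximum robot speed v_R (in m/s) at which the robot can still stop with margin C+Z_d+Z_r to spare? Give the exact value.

collect terms ⇒ (1/8)·v_R² + (13/50)·v_R + (-36/125) = 0
  disc = (13/50)² − 4·(1/8)·(-36/125) = 529/2500 ; √disc = 23/50
  v_R = (−(13/50) + 23/50) / (2·(1/8)) = 4/5 m/s
check:
braking lasts T_s = (4/5)/4 = 0.2000 s
robot in T_r: 0.8000·0.0600 = 0.0480 m
robot under decel: 0.8000²/(2·4.0000) = 0.0800 m
human over T_r+T_s: 0.8000·(0.0600+0.2000) = 0.2080 m
residual clearance needed = 0.1200+0.0800+0.0300 = 0.2300 m
sum ≈ 0.0480+0.0800+0.2080+0.2300 ≈ 0.5660 m = S ✓

v_R_max = 4/5 m/s = 0.8000 m/s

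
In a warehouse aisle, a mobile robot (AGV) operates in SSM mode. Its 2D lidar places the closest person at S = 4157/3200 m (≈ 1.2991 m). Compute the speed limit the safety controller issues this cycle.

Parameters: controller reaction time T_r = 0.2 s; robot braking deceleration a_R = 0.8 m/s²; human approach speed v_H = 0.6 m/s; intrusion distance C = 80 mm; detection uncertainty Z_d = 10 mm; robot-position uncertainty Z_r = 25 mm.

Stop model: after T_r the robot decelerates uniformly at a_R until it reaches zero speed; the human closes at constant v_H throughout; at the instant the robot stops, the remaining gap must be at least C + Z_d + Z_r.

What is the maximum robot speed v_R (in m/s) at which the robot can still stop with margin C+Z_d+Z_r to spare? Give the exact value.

quadratic (5/8)·v² + (19/20)·v + (-681/640) = 0
  disc = (19/20)² − 4·(5/8)·(-681/640) = 22801/6400 ; √disc = 151/80
  v_R = (−(19/20) + 151/80) / (2·(5/8)) = 3/4 m/s
check:
braking lasts T_s = (3/4)/(4/5) = 0.9375 s
robot in T_r: 0.7500·0.2000 = 0.1500 m
braking distance = 0.7500²/(2·0.8000) = 0.3516 m
person approaches 0.6000·(0.2000+0.9375) = 0.6825 m
margins: 0.0800+0.0100+0.0250 = 0.1150 m
sum ≈ 0.1500+0.3516+0.6825+0.1150 ≈ 1.2991 m = S ✓

v_R_max = 3/4 m/s = 0.7500 m/s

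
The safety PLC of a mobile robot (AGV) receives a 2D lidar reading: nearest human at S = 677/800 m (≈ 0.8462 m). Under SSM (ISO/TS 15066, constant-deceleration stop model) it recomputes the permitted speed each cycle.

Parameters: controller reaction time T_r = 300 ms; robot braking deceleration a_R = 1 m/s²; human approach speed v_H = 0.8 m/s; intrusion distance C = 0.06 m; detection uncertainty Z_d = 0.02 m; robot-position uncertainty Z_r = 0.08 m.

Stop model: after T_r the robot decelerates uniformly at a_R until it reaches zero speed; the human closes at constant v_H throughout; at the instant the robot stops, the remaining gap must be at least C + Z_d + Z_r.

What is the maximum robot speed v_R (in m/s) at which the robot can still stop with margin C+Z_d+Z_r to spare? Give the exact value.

v_R_max = 7/20 m/s = 0.3500 m/s

at the boundary: (1/2)·v² + (11/10)·v + (-357/800) = 0
  disc = (11/10)² − 4·(1/2)·(-357/800) = 841/400 ; √disc = 29/20
  v_R = (−(11/10) + 29/20) / (2·(1/2)) = 7/20 m/s
check:
T_s = v_R/a_R = (7/20)/1 = 0.3500 s
robot in T_r: 0.3500·0.3000 = 0.1050 m
robot under decel: 0.3500²/(2·1.0000) = 0.0612 m
person approaches 0.8000·(0.3000+0.3500) = 0.5200 m
residual clearance needed = 0.0600+0.0200+0.0800 = 0.1600 m
sum ≈ 0.1050+0.0612+0.5200+0.1600 ≈ 0.8462 m = S ✓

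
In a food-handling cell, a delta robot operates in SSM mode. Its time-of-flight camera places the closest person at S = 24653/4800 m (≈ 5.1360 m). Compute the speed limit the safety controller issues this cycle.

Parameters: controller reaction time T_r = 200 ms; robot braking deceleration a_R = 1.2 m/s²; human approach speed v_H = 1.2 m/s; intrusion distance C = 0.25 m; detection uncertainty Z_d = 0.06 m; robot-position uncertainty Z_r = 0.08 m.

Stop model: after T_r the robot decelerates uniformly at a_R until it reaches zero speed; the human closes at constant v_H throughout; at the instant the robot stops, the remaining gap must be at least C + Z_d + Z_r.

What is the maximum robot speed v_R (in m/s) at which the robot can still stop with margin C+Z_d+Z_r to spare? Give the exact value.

at the boundary: (5/12)·v² + (6/5)·v + (-21629/4800) = 0
  disc = (6/5)² − 4·(5/12)·(-21629/4800) = 128881/14400 ; √disc = 359/120
  v_R = (−(6/5) + 359/120) / (2·(5/12)) = 43/20 m/s
check:
T_s = v_R/a_R = (43/20)/(6/5) = 1.7917 s
reaction-phase robot travel = 2.1500·0.2000 = 0.4300 m
robot covers 2.1500·1.7917 − ½·1.2000·1.7917² = 1.9260 m while stopping
person approaches 1.2000·(0.2000+1.7917) = 2.3900 m
residual clearance needed = 0.2500+0.0600+0.0800 = 0.3900 m
sum ≈ 0.4300+1.9260+2.3900+0.3900 ≈ 5.1360 m = S ✓

v_R_max = 43/20 m/s = 2.1500 m/s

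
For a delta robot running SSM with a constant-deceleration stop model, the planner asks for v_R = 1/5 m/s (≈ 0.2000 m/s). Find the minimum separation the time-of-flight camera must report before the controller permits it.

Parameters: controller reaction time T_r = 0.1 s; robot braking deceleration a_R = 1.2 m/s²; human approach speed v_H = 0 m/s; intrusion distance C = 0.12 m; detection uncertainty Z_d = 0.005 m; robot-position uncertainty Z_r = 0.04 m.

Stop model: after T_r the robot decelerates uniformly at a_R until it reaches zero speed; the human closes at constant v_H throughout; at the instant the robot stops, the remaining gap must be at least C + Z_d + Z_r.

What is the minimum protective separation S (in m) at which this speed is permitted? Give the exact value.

braking lasts T_s = (1/5)/(6/5) = 0.1667 s
reaction-phase robot travel = 0.2000·0.1000 = 0.0200 m
braking distance = 0.2000²/(2·1.2000) = 0.0167 m
person approaches 0.0000·(0.1000+0.1667) = 0.0000 m
margins: 0.1200+0.0050+0.0400 = 0.1650 m
S_min ≈ 0.0200+0.0167+0.0000+0.1650  ⇒  S_min = 121/600 m

S_min = 121/600 m = 0.2017 m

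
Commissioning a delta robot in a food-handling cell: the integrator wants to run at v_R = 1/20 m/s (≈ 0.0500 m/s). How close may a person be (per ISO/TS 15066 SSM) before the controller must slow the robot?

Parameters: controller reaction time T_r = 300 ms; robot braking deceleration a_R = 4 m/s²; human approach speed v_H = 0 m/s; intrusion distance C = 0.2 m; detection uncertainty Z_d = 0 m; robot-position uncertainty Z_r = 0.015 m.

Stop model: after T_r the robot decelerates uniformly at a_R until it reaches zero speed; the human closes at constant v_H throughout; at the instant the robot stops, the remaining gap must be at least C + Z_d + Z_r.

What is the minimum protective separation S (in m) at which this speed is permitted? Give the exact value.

T_s = v_R/a_R = (1/20)/4 = 0.0125 s
robot in T_r: 0.0500·0.3000 = 0.0150 m
robot covers 0.0500·0.0125 − ½·4.0000·0.0125² = 0.0003 m while stopping
human over T_r+T_s: 0.0000·(0.3000+0.0125) = 0.0000 m
C+Z_d+Z_r = 0.2000+0.0000+0.0150 = 0.2150 m
S_min ≈ 0.0150+0.0003+0.0000+0.2150  ⇒  S_min = 737/3200 m

S_min = 737/3200 m = 0.2303 m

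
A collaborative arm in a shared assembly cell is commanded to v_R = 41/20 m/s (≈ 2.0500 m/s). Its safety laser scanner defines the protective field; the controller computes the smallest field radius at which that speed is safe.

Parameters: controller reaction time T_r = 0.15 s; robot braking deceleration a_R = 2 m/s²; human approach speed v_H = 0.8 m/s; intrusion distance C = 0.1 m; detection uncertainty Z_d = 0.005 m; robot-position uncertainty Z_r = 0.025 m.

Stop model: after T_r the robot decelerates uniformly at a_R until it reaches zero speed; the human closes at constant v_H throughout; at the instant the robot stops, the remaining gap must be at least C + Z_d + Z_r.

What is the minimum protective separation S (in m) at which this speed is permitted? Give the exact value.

T_s = v_R/a_R = (41/20)/2 = 1.0250 s
robot covers v_R·T_r = 2.0500·0.1500 = 0.3075 m before braking
braking distance = 2.0500²/(2·2.0000) = 1.0506 m
human over T_r+T_s: 0.8000·(0.1500+1.0250) = 0.9400 m
residual clearance needed = 0.1000+0.0050+0.0250 = 0.1300 m
S_min ≈ 0.3075+1.0506+0.9400+0.1300  ⇒  S_min = 777/320 m

S_min = 777/320 m = 2.4281 m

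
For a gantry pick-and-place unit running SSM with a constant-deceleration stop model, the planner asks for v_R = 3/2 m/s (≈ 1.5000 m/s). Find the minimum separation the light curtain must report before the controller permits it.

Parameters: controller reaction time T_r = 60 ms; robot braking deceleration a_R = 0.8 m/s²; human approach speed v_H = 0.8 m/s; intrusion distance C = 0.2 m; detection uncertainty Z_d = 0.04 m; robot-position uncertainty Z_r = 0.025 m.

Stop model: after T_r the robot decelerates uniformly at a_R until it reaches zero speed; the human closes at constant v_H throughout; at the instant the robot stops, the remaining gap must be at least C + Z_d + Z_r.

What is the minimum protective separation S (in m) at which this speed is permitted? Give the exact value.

T_s = v_R/a_R = (3/2)/(4/5) = 1.8750 s
robot in T_r: 1.5000·0.0600 = 0.0900 m
robot under decel: 1.5000²/(2·0.8000) = 1.4062 m
person approaches 0.8000·(0.0600+1.8750) = 1.5480 m
residual clearance needed = 0.2000+0.0400+0.0250 = 0.2650 m
S_min ≈ 0.0900+1.4062+1.5480+0.2650  ⇒  S_min = 13237/4000 m

S_min = 13237/4000 m = 3.3093 m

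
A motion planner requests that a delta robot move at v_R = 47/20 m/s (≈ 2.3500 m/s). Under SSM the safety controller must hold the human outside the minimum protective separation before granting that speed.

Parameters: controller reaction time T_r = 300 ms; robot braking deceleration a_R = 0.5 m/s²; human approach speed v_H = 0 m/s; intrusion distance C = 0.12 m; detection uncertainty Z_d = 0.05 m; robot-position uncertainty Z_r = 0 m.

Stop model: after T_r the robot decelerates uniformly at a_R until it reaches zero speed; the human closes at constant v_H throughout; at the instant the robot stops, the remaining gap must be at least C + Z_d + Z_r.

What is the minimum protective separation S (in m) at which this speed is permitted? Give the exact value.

S_min = 2559/400 m = 6.3975 m

stop time T_s = (47/20)/(1/2) = 4.7000 s
robot covers v_R·T_r = 2.3500·0.3000 = 0.7050 m before braking
braking distance = 2.3500²/(2·0.5000) = 5.5225 m
person approaches 0.0000·(0.3000+4.7000) = 0.0000 m
residual clearance needed = 0.1200+0.0500+0.0000 = 0.1700 m
S_min ≈ 0.7050+5.5225+0.0000+0.1700  ⇒  S_min = 2559/400 m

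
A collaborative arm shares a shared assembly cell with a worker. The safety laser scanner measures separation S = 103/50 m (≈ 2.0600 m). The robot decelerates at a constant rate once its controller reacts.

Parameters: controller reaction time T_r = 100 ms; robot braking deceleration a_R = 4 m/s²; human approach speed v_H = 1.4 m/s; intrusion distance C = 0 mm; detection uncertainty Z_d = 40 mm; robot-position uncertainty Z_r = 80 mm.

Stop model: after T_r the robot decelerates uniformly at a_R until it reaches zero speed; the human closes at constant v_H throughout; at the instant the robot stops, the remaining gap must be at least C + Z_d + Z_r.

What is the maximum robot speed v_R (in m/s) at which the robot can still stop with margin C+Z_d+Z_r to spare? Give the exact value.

v_R_max = 12/5 m/s = 2.4000 m/s

collect terms ⇒ (1/8)·v_R² + (9/20)·v_R + (-9/5) = 0
  disc = (9/20)² − 4·(1/8)·(-9/5) = 441/400 ; √disc = 21/20
  v_R = (−(9/20) + 21/20) / (2·(1/8)) = 12/5 m/s
check:
stop time T_s = (12/5)/4 = 0.6000 s
robot in T_r: 2.4000·0.1000 = 0.2400 m
robot under decel: 2.4000²/(2·4.0000) = 0.7200 m
human closes 1.4000·0.7000 = 0.9800 m
C+Z_d+Z_r = 0.0000+0.0400+0.0800 = 0.1200 m
sum ≈ 0.2400+0.7200+0.9800+0.1200 ≈ 2.0600 m = S ✓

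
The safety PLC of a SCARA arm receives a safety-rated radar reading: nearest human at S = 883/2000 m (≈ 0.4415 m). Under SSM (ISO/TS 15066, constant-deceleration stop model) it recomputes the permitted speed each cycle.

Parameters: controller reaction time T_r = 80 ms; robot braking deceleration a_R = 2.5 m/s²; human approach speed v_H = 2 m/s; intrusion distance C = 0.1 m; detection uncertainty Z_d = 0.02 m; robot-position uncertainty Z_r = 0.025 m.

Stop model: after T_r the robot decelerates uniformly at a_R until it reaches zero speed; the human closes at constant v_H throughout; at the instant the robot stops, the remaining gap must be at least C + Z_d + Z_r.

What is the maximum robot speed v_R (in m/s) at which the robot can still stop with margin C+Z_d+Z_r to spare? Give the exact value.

v_R_max = 3/20 m/s = 0.1500 m/s

quadratic (1/5)·v² + (22/25)·v + (-273/2000) = 0
  disc = (22/25)² − 4·(1/5)·(-273/2000) = 2209/2500 ; √disc = 47/50
  v_R = (−(22/25) + 47/50) / (2·(1/5)) = 3/20 m/s
check:
T_s = v_R/a_R = (3/20)/(5/2) = 0.0600 s
robot covers v_R·T_r = 0.1500·0.0800 = 0.0120 m before braking
robot covers 0.1500·0.0600 − ½·2.5000·0.0600² = 0.0045 m while stopping
human over T_r+T_s: 2.0000·(0.0800+0.0600) = 0.2800 m
margins: 0.1000+0.0200+0.0250 = 0.1450 m
sum ≈ 0.0120+0.0045+0.2800+0.1450 ≈ 0.4415 m = S ✓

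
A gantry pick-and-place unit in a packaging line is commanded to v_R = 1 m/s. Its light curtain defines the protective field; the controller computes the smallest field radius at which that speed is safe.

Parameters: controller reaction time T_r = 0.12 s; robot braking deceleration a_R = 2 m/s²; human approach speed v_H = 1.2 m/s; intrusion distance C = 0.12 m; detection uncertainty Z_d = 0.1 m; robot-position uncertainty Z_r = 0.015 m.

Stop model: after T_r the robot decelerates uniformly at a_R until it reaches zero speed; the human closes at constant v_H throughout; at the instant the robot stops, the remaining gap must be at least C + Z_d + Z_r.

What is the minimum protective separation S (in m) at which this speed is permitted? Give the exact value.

stop time T_s = 1/2 = 0.5000 s
reaction-phase robot travel = 1.0000·0.1200 = 0.1200 m
robot under decel: 1.0000²/(2·2.0000) = 0.2500 m
human over T_r+T_s: 1.2000·(0.1200+0.5000) = 0.7440 m
margins: 0.1200+0.1000+0.0150 = 0.2350 m
S_min ≈ 0.1200+0.2500+0.7440+0.2350  ⇒  S_min = 1349/1000 m

S_min = 1349/1000 m = 1.3490 m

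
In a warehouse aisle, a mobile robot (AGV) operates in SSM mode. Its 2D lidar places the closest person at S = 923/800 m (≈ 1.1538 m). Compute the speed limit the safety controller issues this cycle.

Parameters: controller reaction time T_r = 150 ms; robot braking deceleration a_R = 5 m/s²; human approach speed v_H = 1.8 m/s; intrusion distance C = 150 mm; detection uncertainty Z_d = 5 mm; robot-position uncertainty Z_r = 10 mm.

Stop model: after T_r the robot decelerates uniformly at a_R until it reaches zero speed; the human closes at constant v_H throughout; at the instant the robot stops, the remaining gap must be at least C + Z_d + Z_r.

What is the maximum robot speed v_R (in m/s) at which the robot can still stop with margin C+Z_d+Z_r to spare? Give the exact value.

v_R_max = 23/20 m/s = 1.1500 m/s

collect terms ⇒ (1/10)·v_R² + (51/100)·v_R + (-23/32) = 0
  disc = (51/100)² − 4·(1/10)·(-23/32) = 1369/2500 ; √disc = 37/50
  v_R = (−(51/100) + 37/50) / (2·(1/10)) = 23/20 m/s
check:
stop time T_s = (23/20)/5 = 0.2300 s
reaction-phase robot travel = 1.1500·0.1500 = 0.1725 m
robot covers 1.1500·0.2300 − ½·5.0000·0.2300² = 0.1323 m while stopping
human closes 1.8000·0.3800 = 0.6840 m
residual clearance needed = 0.1500+0.0050+0.0100 = 0.1650 m
sum ≈ 0.1725+0.1323+0.6840+0.1650 ≈ 1.1538 m = S ✓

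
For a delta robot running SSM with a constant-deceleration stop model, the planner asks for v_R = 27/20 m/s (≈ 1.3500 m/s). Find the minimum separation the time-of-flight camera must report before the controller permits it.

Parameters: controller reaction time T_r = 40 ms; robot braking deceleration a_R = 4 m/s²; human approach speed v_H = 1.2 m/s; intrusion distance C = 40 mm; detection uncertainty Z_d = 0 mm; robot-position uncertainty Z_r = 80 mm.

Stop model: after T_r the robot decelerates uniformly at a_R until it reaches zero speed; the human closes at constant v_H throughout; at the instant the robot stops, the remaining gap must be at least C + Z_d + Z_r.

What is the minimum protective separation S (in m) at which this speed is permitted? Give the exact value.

S_min = 13677/16000 m = 0.8548 m

stop time T_s = (27/20)/4 = 0.3375 s
robot in T_r: 1.3500·0.0400 = 0.0540 m
robot covers 1.3500·0.3375 − ½·4.0000·0.3375² = 0.2278 m while stopping
human closes 1.2000·0.3775 = 0.4530 m
margins: 0.0400+0.0000+0.0800 = 0.1200 m
S_min ≈ 0.0540+0.2278+0.4530+0.1200  ⇒  S_min = 13677/16000 m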